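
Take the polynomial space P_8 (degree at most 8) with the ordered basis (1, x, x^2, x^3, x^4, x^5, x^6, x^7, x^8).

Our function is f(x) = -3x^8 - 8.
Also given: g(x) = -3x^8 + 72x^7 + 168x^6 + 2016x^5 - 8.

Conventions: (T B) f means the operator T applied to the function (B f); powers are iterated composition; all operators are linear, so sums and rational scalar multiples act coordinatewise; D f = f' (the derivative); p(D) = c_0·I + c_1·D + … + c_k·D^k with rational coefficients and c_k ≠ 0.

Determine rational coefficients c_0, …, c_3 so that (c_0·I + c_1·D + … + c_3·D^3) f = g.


p(D) = I − 3·D − D^2 − 2·D^3, i.e. c_0 = 1, c_1 = -3, c_2 = -1, c_3 = -2

D^0 f = -3x^8 - 8
D^1 f = -24x^7
D^2 f = -168x^6
D^3 f = -1008x^5
matching coefficients of g against c_0 f + c_1 Df + … from the top degree down determines the c_i
solution: c_0 = 1, c_1 = -3, c_2 = -1, c_3 = -2


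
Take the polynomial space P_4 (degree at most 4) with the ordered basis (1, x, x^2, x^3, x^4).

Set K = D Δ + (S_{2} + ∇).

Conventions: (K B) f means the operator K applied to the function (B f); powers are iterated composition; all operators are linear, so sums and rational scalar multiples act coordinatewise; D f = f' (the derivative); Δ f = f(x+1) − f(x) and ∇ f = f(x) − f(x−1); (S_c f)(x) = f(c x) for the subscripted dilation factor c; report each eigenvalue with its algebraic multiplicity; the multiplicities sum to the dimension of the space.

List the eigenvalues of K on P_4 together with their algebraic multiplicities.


λ = 1 (multiplicity 1), λ = 2 (multiplicity 1), λ = 4 (multiplicity 1), λ = 8 (multiplicity 1), λ = 16 (multiplicity 1)

image of 1: 1
image of x: 2x + 1
image of x^2: 4x^2 + 2x + 1
image of x^3: 8x^3 + 3x^2 + 3x + 4
image of x^4: 16x^4 + 4x^3 + 6x^2 + 16x + 3
the matrix is upper triangular; its diagonal is (1, 2, 4, 8, 16)
for a triangular matrix the eigenvalues are the diagonal entries, with algebraic multiplicity their repetition count


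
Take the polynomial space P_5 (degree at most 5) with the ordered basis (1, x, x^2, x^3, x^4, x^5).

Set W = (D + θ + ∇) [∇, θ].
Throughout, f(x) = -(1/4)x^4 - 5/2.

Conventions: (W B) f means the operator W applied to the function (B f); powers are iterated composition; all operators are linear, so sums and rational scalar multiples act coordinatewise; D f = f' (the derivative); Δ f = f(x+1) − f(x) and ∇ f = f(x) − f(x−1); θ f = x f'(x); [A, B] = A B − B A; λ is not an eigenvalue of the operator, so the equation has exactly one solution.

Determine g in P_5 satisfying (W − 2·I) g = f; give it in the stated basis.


the result is g(x) = (1/8)x^4 + (3/4)x^3 + (9/4)x^2 + (3/2)x + 21/8

write g with unknown coordinates in the stated basis and equate coefficients in (W − 2·I) g = f
solving from the highest basis element down gives g = (1/8)x^4 + (3/4)x^3 + (9/4)x^2 + (3/2)x + 21/8
check: W g = (3/2)x^3 + (9/2)x^2 + 3x + 11/4
so W g − 2·g = -(1/4)x^4 - 5/2 = f ✓


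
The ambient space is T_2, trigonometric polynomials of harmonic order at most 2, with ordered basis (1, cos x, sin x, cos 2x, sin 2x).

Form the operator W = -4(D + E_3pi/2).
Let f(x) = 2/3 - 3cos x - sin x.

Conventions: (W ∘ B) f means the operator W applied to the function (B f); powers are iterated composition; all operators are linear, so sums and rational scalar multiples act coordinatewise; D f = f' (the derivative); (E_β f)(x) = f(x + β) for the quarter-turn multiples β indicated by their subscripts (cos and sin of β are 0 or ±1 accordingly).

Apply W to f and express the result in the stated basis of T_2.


the result is g(x) = -8/3

D f = -cos x + 3sin x
E_3pi/2 f = 2/3 + cos x - 3sin x
(D + E_3pi/2) f = 2/3
(-4(D + E_3pi/2)) f = -8/3


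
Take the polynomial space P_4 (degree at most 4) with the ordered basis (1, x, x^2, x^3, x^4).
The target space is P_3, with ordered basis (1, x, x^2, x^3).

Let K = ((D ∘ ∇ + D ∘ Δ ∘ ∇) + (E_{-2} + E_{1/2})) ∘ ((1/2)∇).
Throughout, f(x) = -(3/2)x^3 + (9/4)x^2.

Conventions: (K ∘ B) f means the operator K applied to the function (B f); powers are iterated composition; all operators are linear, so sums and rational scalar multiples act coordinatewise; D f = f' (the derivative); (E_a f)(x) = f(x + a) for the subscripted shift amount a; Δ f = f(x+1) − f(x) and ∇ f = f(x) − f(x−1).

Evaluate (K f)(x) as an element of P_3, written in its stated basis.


∇ f = -(9/2)x^2 + 9x - 15/4
((1/2)∇) f = -(9/4)x^2 + (9/2)x - 15/8
∇ ((1/2)∇) f = -(9/2)x + 27/4
D ∇ ((1/2)∇) f = -9/2
∇ ((1/2)∇) f = -(9/2)x + 27/4
Δ ∇ ((1/2)∇) f = -9/2
D Δ ∇ ((1/2)∇) f = 0
(D ∘ ∇ + D ∘ Δ ∘ ∇) ((1/2)∇) f = -9/2
E_{-2} ((1/2)∇) f = -(9/4)x^2 + (27/2)x - 159/8
E_{1/2} ((1/2)∇) f = -(9/4)x^2 + (9/4)x - 3/16
(E_{-2} + E_{1/2}) ((1/2)∇) f = -(9/2)x^2 + (63/4)x - 321/16
((D ∘ ∇ + D ∘ Δ ∘ ∇) + (E_{-2} + E_{1/2})) ((1/2)∇) f = -(9/2)x^2 + (63/4)x - 393/16

the result is g(x) = -(9/2)x^2 + (63/4)x - 393/16


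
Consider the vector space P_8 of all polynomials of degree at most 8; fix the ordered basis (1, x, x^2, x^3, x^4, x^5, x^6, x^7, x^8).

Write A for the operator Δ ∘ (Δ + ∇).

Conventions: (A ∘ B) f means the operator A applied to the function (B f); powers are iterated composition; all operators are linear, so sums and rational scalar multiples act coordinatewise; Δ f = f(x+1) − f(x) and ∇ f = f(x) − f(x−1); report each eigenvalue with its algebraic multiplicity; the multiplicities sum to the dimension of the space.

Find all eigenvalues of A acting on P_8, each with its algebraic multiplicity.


image of 1: 0
image of x: 0
image of x^2: 4
image of x^3: 12x + 6
image of x^4: 24x^2 + 24x + 16
image of x^5: 40x^3 + 60x^2 + 80x + 30
image of x^6: 60x^4 + 120x^3 + 240x^2 + 180x + 64
image of x^7: 84x^5 + 210x^4 + 560x^3 + 630x^2 + 448x + 126
image of x^8: 112x^6 + 336x^5 + 1120x^4 + 1680x^3 + 1792x^2 + 1008x + 256
the matrix is upper triangular; its diagonal is (0, 0, 0, 0, 0, 0, 0, 0, 0)
for a triangular matrix the eigenvalues are the diagonal entries, with algebraic multiplicity their repetition count

λ = 0 (multiplicity 9)


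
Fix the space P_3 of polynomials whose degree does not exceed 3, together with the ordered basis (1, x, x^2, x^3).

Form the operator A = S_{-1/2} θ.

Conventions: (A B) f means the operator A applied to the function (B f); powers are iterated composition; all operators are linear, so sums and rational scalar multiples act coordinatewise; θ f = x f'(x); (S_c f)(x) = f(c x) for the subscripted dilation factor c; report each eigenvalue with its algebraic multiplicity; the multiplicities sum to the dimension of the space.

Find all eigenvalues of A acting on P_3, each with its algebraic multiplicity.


λ = -1/2 (multiplicity 1), λ = -3/8 (multiplicity 1), λ = 0 (multiplicity 1), λ = 1/2 (multiplicity 1)

image of 1: 0
image of x: -(1/2)x
image of x^2: (1/2)x^2
image of x^3: -(3/8)x^3
the matrix is upper triangular; its diagonal is (0, -1/2, 1/2, -3/8)
for a triangular matrix the eigenvalues are the diagonal entries, with algebraic multiplicity their repetition count


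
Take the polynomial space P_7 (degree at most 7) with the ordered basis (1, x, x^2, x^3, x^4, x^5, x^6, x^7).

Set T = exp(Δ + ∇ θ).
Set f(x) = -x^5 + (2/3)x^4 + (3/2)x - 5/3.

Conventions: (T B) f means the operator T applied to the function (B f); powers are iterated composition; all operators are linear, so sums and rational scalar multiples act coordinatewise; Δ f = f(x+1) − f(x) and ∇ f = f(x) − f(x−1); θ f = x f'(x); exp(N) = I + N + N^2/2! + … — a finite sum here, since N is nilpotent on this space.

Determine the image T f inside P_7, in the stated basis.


order-1 term: -30x^4 + (160/3)x^3 - 72x^2 + (100/3)x - 5
order-2 term: -300x^3 + 590x^2 - 676x + 221
order-3 term: -1200x^2 + 1780x - 3142/3
order-4 term: -1800x + 1190
order-5 term: -720
the series for exp(Δ + ∇ θ) f terminates at order 5
exp(Δ + ∇ θ) f = -x^5 - (88/3)x^4 - (740/3)x^3 - 682x^2 - (3967/6)x - 363

g(x) = -x^5 - (88/3)x^4 - (740/3)x^3 - 682x^2 - (3967/6)x - 363


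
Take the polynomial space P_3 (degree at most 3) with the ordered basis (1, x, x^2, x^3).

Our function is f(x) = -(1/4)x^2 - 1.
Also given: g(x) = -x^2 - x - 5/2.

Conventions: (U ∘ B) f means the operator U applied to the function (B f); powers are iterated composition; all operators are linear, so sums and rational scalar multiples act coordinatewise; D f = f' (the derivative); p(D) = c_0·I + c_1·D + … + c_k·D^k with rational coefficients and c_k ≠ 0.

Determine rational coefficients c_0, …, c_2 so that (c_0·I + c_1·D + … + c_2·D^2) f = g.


D^0 f = -(1/4)x^2 - 1
D^1 f = -(1/2)x
D^2 f = -1/2
matching coefficients of g against c_0 f + c_1 Df + … from the top degree down determines the c_i
solution: c_0 = 4, c_1 = 2, c_2 = -3

c_0 = 4, c_1 = 2, c_2 = -3


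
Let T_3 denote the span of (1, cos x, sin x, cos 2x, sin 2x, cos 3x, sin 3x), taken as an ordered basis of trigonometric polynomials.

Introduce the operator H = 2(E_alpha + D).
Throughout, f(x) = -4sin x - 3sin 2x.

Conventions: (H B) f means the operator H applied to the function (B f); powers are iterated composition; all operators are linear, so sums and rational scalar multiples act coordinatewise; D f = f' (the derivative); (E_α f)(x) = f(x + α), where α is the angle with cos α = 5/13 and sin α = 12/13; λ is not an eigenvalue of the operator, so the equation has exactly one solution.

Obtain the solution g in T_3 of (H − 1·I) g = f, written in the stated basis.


the result is g(x) = (200/193)cos x + (12/193)sin x + (2748/5945)cos 2x + (1221/5945)sin 2x

write g with unknown coordinates in the stated basis and equate coefficients in (H − 1·I) g = f
solving from the highest basis element down gives g = (200/193)cos x + (12/193)sin x + (2748/5945)cos 2x + (1221/5945)sin 2x
check: H g = (200/193)cos x - (760/193)sin x + (2748/5945)cos 2x - (16614/5945)sin 2x
so H g − 1·g = -4sin x - 3sin 2x = f ✓


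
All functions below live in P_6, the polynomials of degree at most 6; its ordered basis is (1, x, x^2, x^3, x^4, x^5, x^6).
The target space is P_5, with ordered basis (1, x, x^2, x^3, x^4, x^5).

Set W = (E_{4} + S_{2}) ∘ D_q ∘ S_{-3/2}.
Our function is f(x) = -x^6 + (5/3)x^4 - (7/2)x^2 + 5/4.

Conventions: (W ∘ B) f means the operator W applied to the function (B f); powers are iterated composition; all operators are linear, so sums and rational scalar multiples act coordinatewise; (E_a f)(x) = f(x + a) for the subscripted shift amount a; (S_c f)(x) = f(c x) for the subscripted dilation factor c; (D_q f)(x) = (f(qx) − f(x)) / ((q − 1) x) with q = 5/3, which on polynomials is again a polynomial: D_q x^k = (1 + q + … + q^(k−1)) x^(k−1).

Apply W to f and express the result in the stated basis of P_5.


the result is g(x) = -(92169/8)x^5 - (13965/2)x^4 - 55095x^3 - 222420x^2 - 442863x - 352148

S_{-3/2} f = -(729/64)x^6 + (135/16)x^4 - (63/8)x^2 + 5/4
D_q S_{-3/2} f = -(2793/8)x^5 + 85x^3 - 21x
E_{4} (D_q ∘ S_{-3/2}) f = -(2793/8)x^5 - (13965/2)x^4 - 55775x^3 - 222420x^2 - 442821x - 352148
S_{2} (D_q ∘ S_{-3/2}) f = -11172x^5 + 680x^3 - 42x
(E_{4} + S_{2}) (D_q ∘ S_{-3/2}) f = -(92169/8)x^5 - (13965/2)x^4 - 55095x^3 - 222420x^2 - 442863x - 352148


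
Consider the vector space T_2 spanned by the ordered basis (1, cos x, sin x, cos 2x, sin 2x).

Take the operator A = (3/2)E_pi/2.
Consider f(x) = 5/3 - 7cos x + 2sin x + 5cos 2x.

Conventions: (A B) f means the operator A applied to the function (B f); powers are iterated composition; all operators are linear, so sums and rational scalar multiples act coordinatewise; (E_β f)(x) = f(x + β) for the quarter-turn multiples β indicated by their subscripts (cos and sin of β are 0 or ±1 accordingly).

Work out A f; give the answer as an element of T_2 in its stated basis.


E_pi/2 f = 5/3 + 2cos x + 7sin x - 5cos 2x
((3/2)E_pi/2) f = 5/2 + 3cos x + (21/2)sin x - (15/2)cos 2x

the result is g(x) = 5/2 + 3cos x + (21/2)sin x - (15/2)cos 2x


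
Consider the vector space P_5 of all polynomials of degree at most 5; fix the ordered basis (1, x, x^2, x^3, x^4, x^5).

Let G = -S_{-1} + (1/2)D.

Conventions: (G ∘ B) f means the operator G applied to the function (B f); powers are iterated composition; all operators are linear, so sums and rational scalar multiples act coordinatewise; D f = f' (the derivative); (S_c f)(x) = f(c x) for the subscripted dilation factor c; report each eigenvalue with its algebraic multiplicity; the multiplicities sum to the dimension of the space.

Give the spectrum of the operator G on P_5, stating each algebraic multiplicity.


λ = -1 (multiplicity 3), λ = 1 (multiplicity 3)

image of 1: -1
image of x: x + 1/2
image of x^2: -x^2 + x
image of x^3: x^3 + (3/2)x^2
image of x^4: -x^4 + 2x^3
image of x^5: x^5 + (5/2)x^4
the matrix is upper triangular; its diagonal is (-1, 1, -1, 1, -1, 1)
for a triangular matrix the eigenvalues are the diagonal entries, with algebraic multiplicity their repetition count


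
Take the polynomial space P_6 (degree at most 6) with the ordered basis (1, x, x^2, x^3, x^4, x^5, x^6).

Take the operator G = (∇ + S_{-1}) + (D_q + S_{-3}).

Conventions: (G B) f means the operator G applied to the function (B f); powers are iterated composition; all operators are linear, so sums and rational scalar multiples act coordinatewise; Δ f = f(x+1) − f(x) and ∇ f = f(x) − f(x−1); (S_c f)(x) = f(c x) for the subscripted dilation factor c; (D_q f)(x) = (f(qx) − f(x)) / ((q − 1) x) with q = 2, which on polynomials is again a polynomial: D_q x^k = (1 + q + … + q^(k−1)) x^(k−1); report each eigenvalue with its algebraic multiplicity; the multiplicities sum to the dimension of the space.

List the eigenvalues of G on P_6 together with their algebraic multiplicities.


image of 1: 2
image of x: -4x + 2
image of x^2: 10x^2 + 5x - 1
image of x^3: -28x^3 + 10x^2 - 3x + 1
image of x^4: 82x^4 + 19x^3 - 6x^2 + 4x - 1
image of x^5: -244x^5 + 36x^4 - 10x^3 + 10x^2 - 5x + 1
image of x^6: 730x^6 + 69x^5 - 15x^4 + 20x^3 - 15x^2 + 6x - 1
the matrix is upper triangular; its diagonal is (2, -4, 10, -28, 82, -244, 730)
for a triangular matrix the eigenvalues are the diagonal entries, with algebraic multiplicity their repetition count

λ = -244 (multiplicity 1), λ = -28 (multiplicity 1), λ = -4 (multiplicity 1), λ = 2 (multiplicity 1), λ = 10 (multiplicity 1), λ = 82 (multiplicity 1), λ = 730 (multiplicity 1)


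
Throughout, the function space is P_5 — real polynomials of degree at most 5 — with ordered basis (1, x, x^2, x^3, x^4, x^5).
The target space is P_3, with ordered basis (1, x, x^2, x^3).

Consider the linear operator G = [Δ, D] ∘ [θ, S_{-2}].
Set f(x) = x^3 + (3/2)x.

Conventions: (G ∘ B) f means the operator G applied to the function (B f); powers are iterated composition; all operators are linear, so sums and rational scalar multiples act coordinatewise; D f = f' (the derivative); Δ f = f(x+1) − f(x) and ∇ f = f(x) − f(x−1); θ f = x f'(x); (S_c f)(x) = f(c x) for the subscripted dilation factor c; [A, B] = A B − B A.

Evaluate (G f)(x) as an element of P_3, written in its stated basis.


the result is g(x) = 0

S_{-2} f = -8x^3 - 3x
θ S_{-2} f = -24x^3 - 3x
θ f = 3x^3 + (3/2)x
S_{-2} θ f = -24x^3 - 3x
[θ, S_{-2}] f = 0
D [θ, S_{-2}] f = 0
Δ D [θ, S_{-2}] f = 0
Δ [θ, S_{-2}] f = 0
D Δ [θ, S_{-2}] f = 0
[Δ, D] [θ, S_{-2}] f = 0


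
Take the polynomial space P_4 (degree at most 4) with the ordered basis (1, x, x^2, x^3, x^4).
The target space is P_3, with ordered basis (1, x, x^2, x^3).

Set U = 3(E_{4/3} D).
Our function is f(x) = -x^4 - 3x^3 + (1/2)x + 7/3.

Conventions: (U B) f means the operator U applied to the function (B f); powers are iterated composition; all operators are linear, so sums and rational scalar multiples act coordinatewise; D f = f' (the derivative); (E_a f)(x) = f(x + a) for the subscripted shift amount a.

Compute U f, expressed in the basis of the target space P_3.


D f = -4x^3 - 9x^2 + 1/2
E_{4/3} D f = -4x^3 - 25x^2 - (136/3)x - 1349/54
(3(E_{4/3} D)) f = -12x^3 - 75x^2 - 136x - 1349/18

the result is g(x) = -12x^3 - 75x^2 - 136x - 1349/18


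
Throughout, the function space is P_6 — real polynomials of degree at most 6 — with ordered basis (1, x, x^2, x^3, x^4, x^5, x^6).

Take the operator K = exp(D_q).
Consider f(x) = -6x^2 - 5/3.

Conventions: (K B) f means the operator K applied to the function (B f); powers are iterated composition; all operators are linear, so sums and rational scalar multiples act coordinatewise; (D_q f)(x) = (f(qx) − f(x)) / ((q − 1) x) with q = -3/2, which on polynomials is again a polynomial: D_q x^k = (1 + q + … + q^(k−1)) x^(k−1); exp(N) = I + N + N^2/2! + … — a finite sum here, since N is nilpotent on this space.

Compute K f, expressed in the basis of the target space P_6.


the result is g(x) = -6x^2 + 3x - 1/6

order-1 term: 3x
order-2 term: 3/2
the series for exp(D_q) f terminates at order 2
exp(D_q) f = -6x^2 + 3x - 1/6


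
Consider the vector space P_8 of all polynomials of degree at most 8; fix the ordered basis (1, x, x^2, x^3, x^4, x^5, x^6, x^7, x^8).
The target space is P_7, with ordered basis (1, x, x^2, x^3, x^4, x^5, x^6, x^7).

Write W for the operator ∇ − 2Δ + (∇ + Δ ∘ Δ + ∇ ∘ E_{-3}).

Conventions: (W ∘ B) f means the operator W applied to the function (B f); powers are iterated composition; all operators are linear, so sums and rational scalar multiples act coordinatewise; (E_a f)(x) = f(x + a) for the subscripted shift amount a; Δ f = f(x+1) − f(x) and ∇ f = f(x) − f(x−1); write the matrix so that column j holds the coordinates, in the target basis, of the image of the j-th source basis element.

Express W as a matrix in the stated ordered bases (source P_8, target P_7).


the matrix is [[0, 1, -9, 43, -165, 811, -3309, 14323, -58725]; [0, 0, 2, -27, 172, -825, 4866, -23163, 114584]; [0, 0, 0, 3, -54, 430, -2475, 17031, -92652]; [0, 0, 0, 0, 4, -90, 860, -5775, 45416]; [0, 0, 0, 0, 0, 5, -135, 1505, -11550]; [0, 0, 0, 0, 0, 0, 6, -189, 2408]; [0, 0, 0, 0, 0, 0, 0, 7, -252]; [0, 0, 0, 0, 0, 0, 0, 0, 8]] (rows listed top to bottom)

image of 1: 0
image of x: 1
image of x^2: 2x - 9
image of x^3: 3x^2 - 27x + 43
image of x^4: 4x^3 - 54x^2 + 172x - 165
image of x^5: 5x^4 - 90x^3 + 430x^2 - 825x + 811
image of x^6: 6x^5 - 135x^4 + 860x^3 - 2475x^2 + 4866x - 3309
image of x^7: 7x^6 - 189x^5 + 1505x^4 - 5775x^3 + 17031x^2 - 23163x + 14323
image of x^8: 8x^7 - 252x^6 + 2408x^5 - 11550x^4 + 45416x^3 - 92652x^2 + 114584x - 58725
each image's coordinates form column j of the matrix


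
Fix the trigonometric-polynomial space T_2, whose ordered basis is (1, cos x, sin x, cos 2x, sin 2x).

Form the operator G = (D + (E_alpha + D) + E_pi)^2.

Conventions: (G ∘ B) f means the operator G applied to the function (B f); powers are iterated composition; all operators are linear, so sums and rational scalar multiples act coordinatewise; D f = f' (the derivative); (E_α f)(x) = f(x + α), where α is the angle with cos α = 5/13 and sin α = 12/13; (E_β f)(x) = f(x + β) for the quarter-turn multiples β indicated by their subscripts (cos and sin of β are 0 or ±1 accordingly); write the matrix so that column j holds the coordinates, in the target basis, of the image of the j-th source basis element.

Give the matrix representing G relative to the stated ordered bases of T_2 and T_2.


the matrix is [[4, 0, 0, 0, 0]; [0, -1380/169, -608/169, 0, 0]; [0, 608/169, -1380/169, 0, 0]; [0, 0, 0, -631116/28561, 79600/28561]; [0, 0, 0, -79600/28561, -631116/28561]] (rows listed top to bottom)

image of 1: 4
image of cos x: -(1380/169)cos x + (608/169)sin x
image of sin x: -(608/169)cos x - (1380/169)sin x
image of cos 2x: -(631116/28561)cos 2x - (79600/28561)sin 2x
image of sin 2x: (79600/28561)cos 2x - (631116/28561)sin 2x
each image's coordinates form column j of the matrix


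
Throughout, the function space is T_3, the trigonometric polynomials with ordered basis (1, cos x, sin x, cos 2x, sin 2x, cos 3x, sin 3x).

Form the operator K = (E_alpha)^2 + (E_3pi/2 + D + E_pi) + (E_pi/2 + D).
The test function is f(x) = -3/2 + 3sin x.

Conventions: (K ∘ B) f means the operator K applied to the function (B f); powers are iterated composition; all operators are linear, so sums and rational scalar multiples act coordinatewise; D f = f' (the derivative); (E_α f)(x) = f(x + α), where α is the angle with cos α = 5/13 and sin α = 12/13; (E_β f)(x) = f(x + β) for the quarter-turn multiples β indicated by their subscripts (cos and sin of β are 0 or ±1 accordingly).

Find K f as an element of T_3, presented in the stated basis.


the result is g(x) = -6 + (1374/169)cos x - (864/169)sin x

E_alpha f = -3/2 + (36/13)cos x + (15/13)sin x
E_alpha E_alpha f = -3/2 + (360/169)cos x - (357/169)sin x
E_3pi/2 f = -3/2 - 3cos x
D f = 3cos x
E_pi f = -3/2 - 3sin x
(E_3pi/2 + D + E_pi) f = -3 - 3sin x
E_pi/2 f = -3/2 + 3cos x
D f = 3cos x
(E_pi/2 + D) f = -3/2 + 6cos x
((E_alpha)^2 + (E_3pi/2 + D + E_pi) + (E_pi/2 + D)) f = -6 + (1374/169)cos x - (864/169)sin x


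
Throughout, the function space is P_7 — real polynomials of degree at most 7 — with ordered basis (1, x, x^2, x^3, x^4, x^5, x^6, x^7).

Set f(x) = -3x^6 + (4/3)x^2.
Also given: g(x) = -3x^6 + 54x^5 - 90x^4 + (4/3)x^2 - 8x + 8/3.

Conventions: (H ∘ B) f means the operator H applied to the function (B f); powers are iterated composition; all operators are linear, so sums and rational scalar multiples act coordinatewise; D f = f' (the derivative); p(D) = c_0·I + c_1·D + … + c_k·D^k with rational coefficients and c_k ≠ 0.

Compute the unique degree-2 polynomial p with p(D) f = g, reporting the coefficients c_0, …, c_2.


c_0 = 1, c_1 = -3, c_2 = 1

D^0 f = -3x^6 + (4/3)x^2
D^1 f = -18x^5 + (8/3)x
D^2 f = -90x^4 + 8/3
matching coefficients of g against c_0 f + c_1 Df + … from the top degree down determines the c_i
solution: c_0 = 1, c_1 = -3, c_2 = 1


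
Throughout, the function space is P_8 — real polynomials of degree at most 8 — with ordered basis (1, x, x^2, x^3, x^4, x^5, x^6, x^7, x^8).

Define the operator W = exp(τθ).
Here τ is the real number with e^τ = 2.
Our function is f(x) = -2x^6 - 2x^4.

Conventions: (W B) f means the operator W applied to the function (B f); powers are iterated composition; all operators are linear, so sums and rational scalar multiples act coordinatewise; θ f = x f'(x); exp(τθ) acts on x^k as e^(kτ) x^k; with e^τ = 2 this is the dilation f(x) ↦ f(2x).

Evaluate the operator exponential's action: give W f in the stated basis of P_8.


the image equals g(x) = -128x^6 - 32x^4

exp(τθ) x^k = e^(kτ) x^k; with e^τ = 2 this sends x^k to 2^k x^k
x^4 ↦ 16 x^4
x^6 ↦ 64 x^6
applying this coordinatewise to f: exp(τθ) f = -128x^6 - 32x^4


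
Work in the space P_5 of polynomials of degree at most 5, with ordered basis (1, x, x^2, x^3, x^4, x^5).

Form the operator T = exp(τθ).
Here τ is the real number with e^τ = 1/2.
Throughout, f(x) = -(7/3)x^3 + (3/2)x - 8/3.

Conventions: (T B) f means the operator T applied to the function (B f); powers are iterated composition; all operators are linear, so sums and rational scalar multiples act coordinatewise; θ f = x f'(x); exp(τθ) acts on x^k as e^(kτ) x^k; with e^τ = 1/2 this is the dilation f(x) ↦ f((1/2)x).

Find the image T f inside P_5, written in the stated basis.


the result is g(x) = -(7/24)x^3 + (3/4)x - 8/3

exp(τθ) x^k = e^(kτ) x^k; with e^τ = 1/2 this sends x^k to (1/2)^k x^k
x ↦ 1/2 x
x^3 ↦ 1/8 x^3
applying this coordinatewise to f: exp(τθ) f = -(7/24)x^3 + (3/4)x - 8/3


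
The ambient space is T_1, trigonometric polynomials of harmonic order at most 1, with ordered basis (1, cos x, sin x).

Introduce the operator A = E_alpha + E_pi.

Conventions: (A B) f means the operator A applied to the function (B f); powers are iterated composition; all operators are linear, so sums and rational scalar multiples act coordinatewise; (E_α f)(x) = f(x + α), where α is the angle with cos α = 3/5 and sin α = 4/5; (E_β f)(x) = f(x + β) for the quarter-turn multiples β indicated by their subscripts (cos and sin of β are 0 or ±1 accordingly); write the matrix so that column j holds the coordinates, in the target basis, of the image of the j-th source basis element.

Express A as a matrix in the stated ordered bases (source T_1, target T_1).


the matrix is [[2, 0, 0]; [0, -2/5, 4/5]; [0, -4/5, -2/5]] (rows listed top to bottom)

image of 1: 2
image of cos x: -(2/5)cos x - (4/5)sin x
image of sin x: (4/5)cos x - (2/5)sin x
each image's coordinates form column j of the matrix


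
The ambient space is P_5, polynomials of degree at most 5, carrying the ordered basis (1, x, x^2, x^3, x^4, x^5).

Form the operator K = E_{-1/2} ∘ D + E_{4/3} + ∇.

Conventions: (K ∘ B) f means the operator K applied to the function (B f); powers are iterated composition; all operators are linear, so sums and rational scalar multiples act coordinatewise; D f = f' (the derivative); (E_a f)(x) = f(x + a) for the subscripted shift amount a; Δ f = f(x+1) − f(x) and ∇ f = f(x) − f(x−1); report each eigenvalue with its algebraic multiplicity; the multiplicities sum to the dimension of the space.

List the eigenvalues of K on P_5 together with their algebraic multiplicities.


image of 1: 1
image of x: x + 10/3
image of x^2: x^2 + (20/3)x - 2/9
image of x^3: x^3 + 10x^2 - (2/3)x + 445/108
image of x^4: x^4 + (40/3)x^3 - (4/3)x^2 + (445/27)x + 269/162
image of x^5: x^5 + (50/3)x^4 - (20/9)x^3 + (2225/54)x^2 + (1345/162)x + 21487/3888
the matrix is upper triangular; its diagonal is (1, 1, 1, 1, 1, 1)
for a triangular matrix the eigenvalues are the diagonal entries, with algebraic multiplicity their repetition count

λ = 1 (multiplicity 6)


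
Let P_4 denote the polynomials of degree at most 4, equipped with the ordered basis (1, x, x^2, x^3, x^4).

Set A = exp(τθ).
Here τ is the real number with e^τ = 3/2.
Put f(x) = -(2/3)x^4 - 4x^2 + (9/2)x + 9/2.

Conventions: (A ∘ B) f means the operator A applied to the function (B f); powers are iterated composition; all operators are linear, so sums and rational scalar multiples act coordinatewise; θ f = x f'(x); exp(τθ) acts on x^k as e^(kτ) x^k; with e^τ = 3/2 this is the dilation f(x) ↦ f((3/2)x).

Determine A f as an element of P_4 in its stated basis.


g(x) = -(27/8)x^4 - 9x^2 + (27/4)x + 9/2

exp(τθ) x^k = e^(kτ) x^k; with e^τ = 3/2 this sends x^k to (3/2)^k x^k
x ↦ 3/2 x
x^2 ↦ 9/4 x^2
x^4 ↦ 81/16 x^4
applying this coordinatewise to f: exp(τθ) f = -(27/8)x^4 - 9x^2 + (27/4)x + 9/2


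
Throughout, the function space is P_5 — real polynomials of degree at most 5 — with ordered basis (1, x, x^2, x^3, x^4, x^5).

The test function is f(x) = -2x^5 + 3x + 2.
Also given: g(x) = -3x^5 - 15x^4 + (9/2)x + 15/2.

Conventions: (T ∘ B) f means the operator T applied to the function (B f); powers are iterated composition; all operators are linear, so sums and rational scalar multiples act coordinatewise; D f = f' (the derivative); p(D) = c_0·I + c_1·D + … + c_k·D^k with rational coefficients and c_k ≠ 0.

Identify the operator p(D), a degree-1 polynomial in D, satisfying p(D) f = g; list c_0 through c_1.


D^0 f = -2x^5 + 3x + 2
D^1 f = -10x^4 + 3
matching coefficients of g against c_0 f + c_1 Df + … from the top degree down determines the c_i
solution: c_0 = 3/2, c_1 = 3/2

c_0 = 3/2, c_1 = 3/2


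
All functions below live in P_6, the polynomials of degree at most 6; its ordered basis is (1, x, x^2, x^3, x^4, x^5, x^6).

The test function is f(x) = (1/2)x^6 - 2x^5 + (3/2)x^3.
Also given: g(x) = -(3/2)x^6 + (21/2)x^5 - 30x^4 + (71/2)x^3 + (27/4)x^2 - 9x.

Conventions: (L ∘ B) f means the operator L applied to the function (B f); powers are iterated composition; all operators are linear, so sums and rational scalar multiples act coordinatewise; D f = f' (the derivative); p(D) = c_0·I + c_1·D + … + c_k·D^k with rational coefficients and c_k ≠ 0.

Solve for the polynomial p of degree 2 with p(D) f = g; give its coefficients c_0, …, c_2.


c_0 = -3, c_1 = 3/2, c_2 = -1

D^0 f = (1/2)x^6 - 2x^5 + (3/2)x^3
D^1 f = 3x^5 - 10x^4 + (9/2)x^2
D^2 f = 15x^4 - 40x^3 + 9x
matching coefficients of g against c_0 f + c_1 Df + … from the top degree down determines the c_i
solution: c_0 = -3, c_1 = 3/2, c_2 = -1


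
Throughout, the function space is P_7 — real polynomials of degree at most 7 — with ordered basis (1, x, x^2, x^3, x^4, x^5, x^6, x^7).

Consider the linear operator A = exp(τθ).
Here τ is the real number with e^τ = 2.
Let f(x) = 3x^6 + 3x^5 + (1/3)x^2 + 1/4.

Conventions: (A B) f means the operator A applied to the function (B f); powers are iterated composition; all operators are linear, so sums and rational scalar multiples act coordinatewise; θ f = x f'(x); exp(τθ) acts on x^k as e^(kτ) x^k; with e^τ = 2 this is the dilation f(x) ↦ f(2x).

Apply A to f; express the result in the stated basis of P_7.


the result is g(x) = 192x^6 + 96x^5 + (4/3)x^2 + 1/4

exp(τθ) x^k = e^(kτ) x^k; with e^τ = 2 this sends x^k to 2^k x^k
x^2 ↦ 4 x^2
x^5 ↦ 32 x^5
x^6 ↦ 64 x^6
applying this coordinatewise to f: exp(τθ) f = 192x^6 + 96x^5 + (4/3)x^2 + 1/4


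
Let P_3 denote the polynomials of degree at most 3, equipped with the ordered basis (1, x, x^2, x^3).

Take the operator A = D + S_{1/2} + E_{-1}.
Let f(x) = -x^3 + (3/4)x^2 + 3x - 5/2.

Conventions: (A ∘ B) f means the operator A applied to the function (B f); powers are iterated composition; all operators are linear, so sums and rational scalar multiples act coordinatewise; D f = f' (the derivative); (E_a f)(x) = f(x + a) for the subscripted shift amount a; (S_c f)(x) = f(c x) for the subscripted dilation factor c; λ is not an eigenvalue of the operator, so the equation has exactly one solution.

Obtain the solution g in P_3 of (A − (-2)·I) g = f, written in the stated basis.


write g with unknown coordinates in the stated basis and equate coefficients in (A − (-2)·I) g = f
solving from the highest basis element down gives g = -(8/25)x^3 + (3/13)x^2 + (198/175)x - 1983/2600
check: A g = -(9/25)x^3 + (15/52)x^2 + (129/175)x - 1267/1300
so A g − (-2)·g = -x^3 + (3/4)x^2 + 3x - 5/2 = f ✓

g(x) = -(8/25)x^3 + (3/13)x^2 + (198/175)x - 1983/2600


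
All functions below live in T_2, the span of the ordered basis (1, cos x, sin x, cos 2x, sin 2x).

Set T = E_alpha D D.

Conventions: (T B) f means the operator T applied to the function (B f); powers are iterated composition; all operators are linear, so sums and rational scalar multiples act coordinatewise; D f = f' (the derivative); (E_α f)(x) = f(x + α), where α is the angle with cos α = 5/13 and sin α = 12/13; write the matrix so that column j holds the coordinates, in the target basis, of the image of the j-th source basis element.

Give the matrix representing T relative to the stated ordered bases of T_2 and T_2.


image of 1: 0
image of cos x: -(5/13)cos x + (12/13)sin x
image of sin x: -(12/13)cos x - (5/13)sin x
image of cos 2x: (476/169)cos 2x + (480/169)sin 2x
image of sin 2x: -(480/169)cos 2x + (476/169)sin 2x
each image's coordinates form column j of the matrix

the matrix is [[0, 0, 0, 0, 0]; [0, -5/13, -12/13, 0, 0]; [0, 12/13, -5/13, 0, 0]; [0, 0, 0, 476/169, -480/169]; [0, 0, 0, 480/169, 476/169]] (rows listed top to bottom)


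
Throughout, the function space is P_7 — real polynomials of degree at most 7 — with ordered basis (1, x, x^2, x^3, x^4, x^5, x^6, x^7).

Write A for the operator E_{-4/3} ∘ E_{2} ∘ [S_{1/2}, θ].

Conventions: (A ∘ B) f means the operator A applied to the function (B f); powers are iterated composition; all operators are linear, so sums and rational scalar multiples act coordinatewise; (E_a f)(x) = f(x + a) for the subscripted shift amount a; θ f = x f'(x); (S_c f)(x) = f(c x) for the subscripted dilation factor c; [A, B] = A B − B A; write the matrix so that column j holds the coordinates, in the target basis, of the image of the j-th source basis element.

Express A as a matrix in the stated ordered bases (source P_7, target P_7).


image of 1: 0
image of x: 0
image of x^2: 0
image of x^3: 0
image of x^4: 0
image of x^5: 0
image of x^6: 0
image of x^7: 0
each image's coordinates form column j of the matrix

the matrix is [[0, 0, 0, 0, 0, 0, 0, 0]; [0, 0, 0, 0, 0, 0, 0, 0]; [0, 0, 0, 0, 0, 0, 0, 0]; [0, 0, 0, 0, 0, 0, 0, 0]; [0, 0, 0, 0, 0, 0, 0, 0]; [0, 0, 0, 0, 0, 0, 0, 0]; [0, 0, 0, 0, 0, 0, 0, 0]; [0, 0, 0, 0, 0, 0, 0, 0]] (rows listed top to bottom)


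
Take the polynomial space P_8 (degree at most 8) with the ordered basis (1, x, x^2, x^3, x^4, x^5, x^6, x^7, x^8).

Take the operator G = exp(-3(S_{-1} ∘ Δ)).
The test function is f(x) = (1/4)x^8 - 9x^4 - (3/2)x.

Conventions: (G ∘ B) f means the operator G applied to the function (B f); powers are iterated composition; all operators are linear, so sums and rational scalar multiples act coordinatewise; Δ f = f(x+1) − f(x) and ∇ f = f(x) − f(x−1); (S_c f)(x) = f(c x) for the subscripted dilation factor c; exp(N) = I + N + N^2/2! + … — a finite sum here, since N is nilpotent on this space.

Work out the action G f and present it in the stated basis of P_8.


order-1 term: 6x^7 - 21x^6 + 42x^5 - (105/2)x^4 - 66x^3 + 141x^2 - 102x + 123/4
order-2 term: -63x^6 - (315/2)x^4 + 423x^2 + 315/4
order-3 term: -378x^5 + 945x^4 - 1890x^3 + 1890x^2 - 162x - 405/2
order-4 term: (2835/2)x^4 + 2835x^2 - 1215/4
order-5 term: 3402x^3 - 5103x^2 + 6804x - 5103/2
order-6 term: -5103x^2 - 5103/2
order-7 term: -4374x + 2187
order-8 term: 6561/4
the series for exp(-3(S_{-1} ∘ Δ)) f terminates at order 8
exp(-3(S_{-1} ∘ Δ)) f = (1/4)x^8 + 6x^7 - 84x^6 - 336x^5 + (4287/2)x^4 + 1446x^3 - 4917x^2 + (4329/2)x - 3345/2

g(x) = (1/4)x^8 + 6x^7 - 84x^6 - 336x^5 + (4287/2)x^4 + 1446x^3 - 4917x^2 + (4329/2)x - 3345/2


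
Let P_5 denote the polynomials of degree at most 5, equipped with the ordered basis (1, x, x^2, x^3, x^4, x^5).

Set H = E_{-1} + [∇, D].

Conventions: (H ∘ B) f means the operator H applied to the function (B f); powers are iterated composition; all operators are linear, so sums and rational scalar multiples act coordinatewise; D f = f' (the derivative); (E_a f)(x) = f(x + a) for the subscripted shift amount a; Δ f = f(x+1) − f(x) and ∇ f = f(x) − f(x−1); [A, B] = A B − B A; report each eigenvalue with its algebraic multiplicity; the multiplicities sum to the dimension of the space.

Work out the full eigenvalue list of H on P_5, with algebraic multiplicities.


λ = 1 (multiplicity 6)

image of 1: 1
image of x: x - 1
image of x^2: x^2 - 2x + 1
image of x^3: x^3 - 3x^2 + 3x - 1
image of x^4: x^4 - 4x^3 + 6x^2 - 4x + 1
image of x^5: x^5 - 5x^4 + 10x^3 - 10x^2 + 5x - 1
the matrix is upper triangular; its diagonal is (1, 1, 1, 1, 1, 1)
for a triangular matrix the eigenvalues are the diagonal entries, with algebraic multiplicity their repetition count


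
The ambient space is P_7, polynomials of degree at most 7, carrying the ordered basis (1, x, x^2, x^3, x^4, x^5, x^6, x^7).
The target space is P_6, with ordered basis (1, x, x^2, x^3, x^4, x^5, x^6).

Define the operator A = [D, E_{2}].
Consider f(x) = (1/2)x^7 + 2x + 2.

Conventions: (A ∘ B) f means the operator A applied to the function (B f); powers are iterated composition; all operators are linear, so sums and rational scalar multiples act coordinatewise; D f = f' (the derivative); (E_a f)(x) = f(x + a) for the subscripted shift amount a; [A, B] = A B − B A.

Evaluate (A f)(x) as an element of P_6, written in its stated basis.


E_{2} f = (1/2)x^7 + 7x^6 + 42x^5 + 140x^4 + 280x^3 + 336x^2 + 226x + 70
D E_{2} f = (7/2)x^6 + 42x^5 + 210x^4 + 560x^3 + 840x^2 + 672x + 226
D f = (7/2)x^6 + 2
E_{2} D f = (7/2)x^6 + 42x^5 + 210x^4 + 560x^3 + 840x^2 + 672x + 226
[D, E_{2}] f = 0

the result is g(x) = 0


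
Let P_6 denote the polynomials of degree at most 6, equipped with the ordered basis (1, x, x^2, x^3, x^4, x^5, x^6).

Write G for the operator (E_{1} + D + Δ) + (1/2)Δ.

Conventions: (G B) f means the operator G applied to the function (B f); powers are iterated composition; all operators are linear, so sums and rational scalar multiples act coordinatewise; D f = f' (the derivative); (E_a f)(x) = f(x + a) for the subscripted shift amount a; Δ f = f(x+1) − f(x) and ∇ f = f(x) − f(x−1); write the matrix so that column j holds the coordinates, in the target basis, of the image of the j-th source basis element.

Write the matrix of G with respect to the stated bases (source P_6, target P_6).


the matrix is [[1, 7/2, 5/2, 5/2, 5/2, 5/2, 5/2]; [0, 1, 7, 15/2, 10, 25/2, 15]; [0, 0, 1, 21/2, 15, 25, 75/2]; [0, 0, 0, 1, 14, 25, 50]; [0, 0, 0, 0, 1, 35/2, 75/2]; [0, 0, 0, 0, 0, 1, 21]; [0, 0, 0, 0, 0, 0, 1]] (rows listed top to bottom)

image of 1: 1
image of x: x + 7/2
image of x^2: x^2 + 7x + 5/2
image of x^3: x^3 + (21/2)x^2 + (15/2)x + 5/2
image of x^4: x^4 + 14x^3 + 15x^2 + 10x + 5/2
image of x^5: x^5 + (35/2)x^4 + 25x^3 + 25x^2 + (25/2)x + 5/2
image of x^6: x^6 + 21x^5 + (75/2)x^4 + 50x^3 + (75/2)x^2 + 15x + 5/2
each image's coordinates form column j of the matrix


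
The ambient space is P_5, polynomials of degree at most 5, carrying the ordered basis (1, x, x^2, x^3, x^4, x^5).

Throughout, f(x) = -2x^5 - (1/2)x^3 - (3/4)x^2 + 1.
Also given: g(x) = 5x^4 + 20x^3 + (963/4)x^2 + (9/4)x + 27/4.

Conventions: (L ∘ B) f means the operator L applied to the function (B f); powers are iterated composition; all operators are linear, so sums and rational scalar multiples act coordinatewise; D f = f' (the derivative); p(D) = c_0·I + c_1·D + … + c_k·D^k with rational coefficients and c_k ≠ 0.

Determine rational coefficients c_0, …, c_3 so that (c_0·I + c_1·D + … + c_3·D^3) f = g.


c_0 = 0, c_1 = -1/2, c_2 = -1/2, c_3 = -2

D^0 f = -2x^5 - (1/2)x^3 - (3/4)x^2 + 1
D^1 f = -10x^4 - (3/2)x^2 - (3/2)x
D^2 f = -40x^3 - 3x - 3/2
D^3 f = -120x^2 - 3
matching coefficients of g against c_0 f + c_1 Df + … from the top degree down determines the c_i
solution: c_0 = 0, c_1 = -1/2, c_2 = -1/2, c_3 = -2


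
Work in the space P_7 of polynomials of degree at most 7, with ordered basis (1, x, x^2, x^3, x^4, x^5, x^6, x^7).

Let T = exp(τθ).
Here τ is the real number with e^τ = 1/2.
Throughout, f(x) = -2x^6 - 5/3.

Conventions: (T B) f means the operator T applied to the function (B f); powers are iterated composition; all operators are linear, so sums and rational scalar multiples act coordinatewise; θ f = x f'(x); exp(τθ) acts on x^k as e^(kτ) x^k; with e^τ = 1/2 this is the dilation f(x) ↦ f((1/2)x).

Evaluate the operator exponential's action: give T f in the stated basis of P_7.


exp(τθ) x^k = e^(kτ) x^k; with e^τ = 1/2 this sends x^k to (1/2)^k x^k
x^6 ↦ 1/64 x^6
applying this coordinatewise to f: exp(τθ) f = -(1/32)x^6 - 5/3

the image equals g(x) = -(1/32)x^6 - 5/3


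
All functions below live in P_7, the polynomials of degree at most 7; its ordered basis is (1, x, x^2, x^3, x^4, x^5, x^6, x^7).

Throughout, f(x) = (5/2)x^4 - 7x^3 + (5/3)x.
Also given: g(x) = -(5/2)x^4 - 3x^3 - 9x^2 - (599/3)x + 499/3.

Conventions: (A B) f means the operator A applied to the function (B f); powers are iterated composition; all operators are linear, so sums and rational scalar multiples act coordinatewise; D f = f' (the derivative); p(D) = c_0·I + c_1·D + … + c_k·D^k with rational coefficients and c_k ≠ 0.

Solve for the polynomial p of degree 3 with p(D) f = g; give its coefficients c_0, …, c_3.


p(D) = -I − D − D^2 − 4·D^3, i.e. c_0 = -1, c_1 = -1, c_2 = -1, c_3 = -4

D^0 f = (5/2)x^4 - 7x^3 + (5/3)x
D^1 f = 10x^3 - 21x^2 + 5/3
D^2 f = 30x^2 - 42x
D^3 f = 60x - 42
matching coefficients of g against c_0 f + c_1 Df + … from the top degree down determines the c_i
solution: c_0 = -1, c_1 = -1, c_2 = -1, c_3 = -4


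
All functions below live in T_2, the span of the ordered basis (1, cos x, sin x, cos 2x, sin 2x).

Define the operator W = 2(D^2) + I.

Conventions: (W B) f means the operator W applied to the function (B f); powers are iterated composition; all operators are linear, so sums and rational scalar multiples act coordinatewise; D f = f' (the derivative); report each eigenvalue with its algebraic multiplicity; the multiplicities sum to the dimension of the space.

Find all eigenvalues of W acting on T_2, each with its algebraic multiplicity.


image of 1: 1
image of cos x: -cos x
image of sin x: -sin x
image of cos 2x: -7cos 2x
image of sin 2x: -7sin 2x
the matrix is diagonal; its diagonal is (1, -1, -1, -7, -7)
for a triangular matrix the eigenvalues are the diagonal entries, with algebraic multiplicity their repetition count

λ = -7 (multiplicity 2), λ = -1 (multiplicity 2), λ = 1 (multiplicity 1)
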